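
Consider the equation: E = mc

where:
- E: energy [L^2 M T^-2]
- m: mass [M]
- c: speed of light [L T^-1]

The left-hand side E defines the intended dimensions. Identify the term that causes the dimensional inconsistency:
The right-hand side term mc

E has dimensions [L^2 M T^-2], but mc has dimensions [L M T^-1], so the term mc is dimensionally wrong for E.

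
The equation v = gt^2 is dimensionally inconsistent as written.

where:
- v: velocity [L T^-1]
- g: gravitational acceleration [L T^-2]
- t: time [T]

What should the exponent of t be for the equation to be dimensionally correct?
The exponent of t should be 1: v = gt

The LHS v has dimensions [L T^-1]; t has dimensions [T].
As written, the RHS gt^2 (exponent 2 on t) has dimensions [L], which does not match.
With exponent 1, the RHS gt has dimensions [L T^-1], matching the LHS.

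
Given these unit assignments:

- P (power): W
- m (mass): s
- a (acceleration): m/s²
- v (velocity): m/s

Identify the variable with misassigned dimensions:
m

The variable m (mass) should have units kg, not s.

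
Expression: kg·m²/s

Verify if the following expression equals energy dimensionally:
No

The expression kg·m²/s has dimensions [L^2 M T^-1], but energy has dimensions [L^2 M T^-2].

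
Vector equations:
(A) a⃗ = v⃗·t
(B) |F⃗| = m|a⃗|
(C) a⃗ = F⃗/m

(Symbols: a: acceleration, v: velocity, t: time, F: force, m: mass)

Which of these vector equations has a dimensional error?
(A) a⃗ = v⃗·t

(A) a⃗ = v⃗·t: LHS [L T^-2], RHS [L] ✗ — acceleration is velocity per time; should be v⃗/t
(B) |F⃗| = m|a⃗|: LHS [L M T^-2], RHS [L M T^-2] ✓ — magnitudes of vectors are scalars
(C) a⃗ = F⃗/m: LHS [L T^-2], RHS [L T^-2] ✓ — force (vector) divided by mass (scalar)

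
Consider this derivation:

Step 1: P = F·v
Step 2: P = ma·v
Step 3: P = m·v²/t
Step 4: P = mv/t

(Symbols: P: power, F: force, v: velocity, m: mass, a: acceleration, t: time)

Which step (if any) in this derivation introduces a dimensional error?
Step 4

Step 1: P = F·v → LHS [L^2 M T^-3], RHS [L^2 M T^-3] ✓
Step 2: P = ma·v → LHS [L^2 M T^-3], RHS [L^2 M T^-3] ✓
Step 3: P = m·v²/t → LHS [L^2 M T^-3], RHS [L^2 M T^-3] ✓
Step 4: P = mv/t → LHS [L^2 M T^-3], RHS [L M T^-2] ✗

The first dimensional inconsistency appears in step 4: P = mv/t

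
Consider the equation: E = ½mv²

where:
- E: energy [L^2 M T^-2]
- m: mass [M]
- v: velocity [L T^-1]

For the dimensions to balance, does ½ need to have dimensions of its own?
No

E has dimensions [L^2 M T^-2] and mv² already has dimensions [L^2 M T^-2], so the equation balances without ½ contributing any dimensions. ½ is a pure (dimensionless) number; changing or removing it would not affect dimensional consistency.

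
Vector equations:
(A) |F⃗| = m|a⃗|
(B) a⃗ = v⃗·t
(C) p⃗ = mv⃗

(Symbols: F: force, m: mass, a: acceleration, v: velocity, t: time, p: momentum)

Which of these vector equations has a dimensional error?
(B) a⃗ = v⃗·t

(A) |F⃗| = m|a⃗|: LHS [L M T^-2], RHS [L M T^-2] ✓ — magnitudes of vectors are scalars
(B) a⃗ = v⃗·t: LHS [L T^-2], RHS [L] ✗ — acceleration is velocity per time; should be v⃗/t
(C) p⃗ = mv⃗: LHS [L M T^-1], RHS [L M T^-1] ✓ — mass (scalar) times velocity (vector)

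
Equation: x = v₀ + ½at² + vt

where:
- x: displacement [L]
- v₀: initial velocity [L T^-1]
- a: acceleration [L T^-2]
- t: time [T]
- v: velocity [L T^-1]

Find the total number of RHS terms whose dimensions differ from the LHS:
1

LHS x: [L]
- v₀: [L T^-1] ✗
- ½at²: [L] ✓
- vt: [L] ✓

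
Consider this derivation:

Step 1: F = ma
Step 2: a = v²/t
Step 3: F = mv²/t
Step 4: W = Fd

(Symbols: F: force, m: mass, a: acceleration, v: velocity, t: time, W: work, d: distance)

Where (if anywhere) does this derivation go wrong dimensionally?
Step 2

Step 1: F = ma → LHS [L M T^-2], RHS [L M T^-2] ✓
Step 2: a = v²/t → LHS [L T^-2], RHS [L^2 T^-3] ✗

The first dimensional inconsistency appears in step 2: a = v²/t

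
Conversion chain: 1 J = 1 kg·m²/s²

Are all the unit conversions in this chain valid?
The chain is correct (no errors).

Correct: Joule is defined as kg·m²/s²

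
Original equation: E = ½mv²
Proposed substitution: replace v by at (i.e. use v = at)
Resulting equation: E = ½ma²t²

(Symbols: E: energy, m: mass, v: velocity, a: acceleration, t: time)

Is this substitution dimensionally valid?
Yes

[v] = [L T^-1] and [at] = [L T^-1]. These match, so the substitution replaces a quantity by one of the same dimensions and the result E = ½ma²t² has LHS [L^2 M T^-2] vs RHS [L^2 M T^-2] — still consistent.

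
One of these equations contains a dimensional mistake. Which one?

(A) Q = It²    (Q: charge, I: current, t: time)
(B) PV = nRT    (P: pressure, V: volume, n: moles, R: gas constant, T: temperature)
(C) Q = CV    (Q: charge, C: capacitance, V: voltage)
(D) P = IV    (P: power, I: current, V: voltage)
(A) Q = It²

The equation (A) Q = It² is dimensionally incorrect.

LHS (Q): [I T]
RHS (It²): [I T^2] ✗

The dimensions do not match. The other three equations balance.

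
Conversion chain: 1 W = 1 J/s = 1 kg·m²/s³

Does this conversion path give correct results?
The chain is correct (no errors).

Correct: Watt is Joule per second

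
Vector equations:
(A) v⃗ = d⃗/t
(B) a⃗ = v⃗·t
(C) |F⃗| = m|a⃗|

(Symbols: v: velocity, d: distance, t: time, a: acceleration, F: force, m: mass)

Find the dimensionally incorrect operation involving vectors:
(B) a⃗ = v⃗·t

(A) v⃗ = d⃗/t: LHS [L T^-1], RHS [L T^-1] ✓ — displacement (vector) divided by time (scalar)
(B) a⃗ = v⃗·t: LHS [L T^-2], RHS [L] ✗ — acceleration is velocity per time; should be v⃗/t
(C) |F⃗| = m|a⃗|: LHS [L M T^-2], RHS [L M T^-2] ✓ — magnitudes of vectors are scalars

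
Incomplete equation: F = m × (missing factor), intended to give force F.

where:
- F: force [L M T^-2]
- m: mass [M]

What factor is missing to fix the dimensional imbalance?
a (acceleration), dimensions [L T^-2]

F has dimensions [L M T^-2] and m has dimensions [M].
The missing factor must have dimensions [L M T^-2] / [M] = [L T^-2], i.e. acceleration (a).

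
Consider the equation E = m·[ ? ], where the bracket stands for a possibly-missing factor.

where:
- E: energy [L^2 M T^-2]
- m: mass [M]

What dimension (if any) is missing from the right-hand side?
[L^2 T^-2] — velocity squared (e.g. v²)

E has dimensions [L^2 M T^-2]; m has dimensions [M].
The bracketed factor must supply [L^2 M T^-2] / [M] = [L^2 T^-2].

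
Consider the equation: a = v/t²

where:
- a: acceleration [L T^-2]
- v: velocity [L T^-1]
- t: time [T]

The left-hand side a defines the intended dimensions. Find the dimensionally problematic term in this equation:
The right-hand side term v/t²

a has dimensions [L T^-2], but v/t² has dimensions [L T^-3], so the term v/t² is dimensionally wrong for a.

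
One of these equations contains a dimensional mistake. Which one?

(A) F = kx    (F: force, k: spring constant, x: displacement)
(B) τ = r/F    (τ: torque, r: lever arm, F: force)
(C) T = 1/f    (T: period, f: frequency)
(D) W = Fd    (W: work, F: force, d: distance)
(B) τ = r/F

The equation (B) τ = r/F is dimensionally incorrect.

LHS (τ): [L^2 M T^-2]
RHS (r/F): [M^-1 T^2] ✗

The dimensions do not match. The other three equations balance.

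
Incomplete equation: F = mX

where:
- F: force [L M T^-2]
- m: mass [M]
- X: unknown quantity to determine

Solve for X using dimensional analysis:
X = a (acceleration), dimensions [L T^-2]

F has dimensions [L M T^-2]; the rest of the RHS (m) has dimensions [M].
So X must have dimensions [L T^-2] — X = a (acceleration).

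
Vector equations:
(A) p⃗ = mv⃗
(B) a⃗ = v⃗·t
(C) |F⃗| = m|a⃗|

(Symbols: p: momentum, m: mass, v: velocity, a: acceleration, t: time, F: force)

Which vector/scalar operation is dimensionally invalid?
(B) a⃗ = v⃗·t

(A) p⃗ = mv⃗: LHS [L M T^-1], RHS [L M T^-1] ✓ — mass (scalar) times velocity (vector)
(B) a⃗ = v⃗·t: LHS [L T^-2], RHS [L] ✗ — acceleration is velocity per time; should be v⃗/t
(C) |F⃗| = m|a⃗|: LHS [L M T^-2], RHS [L M T^-2] ✓ — magnitudes of vectors are scalars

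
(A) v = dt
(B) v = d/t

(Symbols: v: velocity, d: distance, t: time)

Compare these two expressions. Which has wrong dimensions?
(A)

(A) v = dt: LHS [L T^-1], RHS [L T] ✗
(B) v = d/t: LHS [L T^-1], RHS [L T^-1] ✓

Expression (A) v = dt is dimensionally incorrect.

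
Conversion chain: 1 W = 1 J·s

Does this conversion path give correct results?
The chain is incorrect (it contains an error).

Incorrect: Watt is J/s, not J·s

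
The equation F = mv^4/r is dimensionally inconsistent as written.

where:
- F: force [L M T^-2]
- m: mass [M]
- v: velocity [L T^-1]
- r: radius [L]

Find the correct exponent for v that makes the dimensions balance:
The exponent of v should be 2: F = mv^2/r

The LHS F has dimensions [L M T^-2]; v has dimensions [L T^-1].
As written, the RHS mv^4/r (exponent 4 on v) has dimensions [L^3 M T^-4], which does not match.
With exponent 2, the RHS mv^2/r has dimensions [L M T^-2], matching the LHS.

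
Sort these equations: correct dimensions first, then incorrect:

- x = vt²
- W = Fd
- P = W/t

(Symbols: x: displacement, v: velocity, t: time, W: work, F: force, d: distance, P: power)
Dimensionally correct: W = Fd, P = W/t
Dimensionally incorrect: x = vt²
Ordered (correct first, then incorrect): W = Fd, P = W/t, x = vt²

- x = vt²: LHS [L], RHS [L T] → incorrect ✗
- W = Fd: LHS [L^2 M T^-2], RHS [L^2 M T^-2] → correct ✓
- P = W/t: LHS [L^2 M T^-3], RHS [L^2 M T^-3] → correct ✓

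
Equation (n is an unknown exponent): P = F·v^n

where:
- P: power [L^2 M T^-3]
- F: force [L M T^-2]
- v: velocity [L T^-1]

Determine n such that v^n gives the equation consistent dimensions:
n = 1

P has dimensions [L^2 M T^-3]; v has dimensions [L T^-1].
The rest of the RHS has dimensions [L M T^-2], so v^n must supply [L T^-1].
With n = 1: F·v^1 has dimensions [L^2 M T^-3], matching the LHS ✓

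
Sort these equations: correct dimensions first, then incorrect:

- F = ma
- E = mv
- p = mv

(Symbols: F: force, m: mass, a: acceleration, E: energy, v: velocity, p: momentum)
Dimensionally correct: F = ma, p = mv
Dimensionally incorrect: E = mv
Ordered (correct first, then incorrect): F = ma, p = mv, E = mv

- F = ma: LHS [L M T^-2], RHS [L M T^-2] → correct ✓
- E = mv: LHS [L^2 M T^-2], RHS [L M T^-1] → incorrect ✗
- p = mv: LHS [L M T^-1], RHS [L M T^-1] → correct ✓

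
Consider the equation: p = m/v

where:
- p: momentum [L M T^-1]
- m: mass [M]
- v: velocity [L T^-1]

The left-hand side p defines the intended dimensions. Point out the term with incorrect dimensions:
The right-hand side term m/v

p has dimensions [L M T^-1], but m/v has dimensions [L^-1 M T], so the term m/v is dimensionally wrong for p.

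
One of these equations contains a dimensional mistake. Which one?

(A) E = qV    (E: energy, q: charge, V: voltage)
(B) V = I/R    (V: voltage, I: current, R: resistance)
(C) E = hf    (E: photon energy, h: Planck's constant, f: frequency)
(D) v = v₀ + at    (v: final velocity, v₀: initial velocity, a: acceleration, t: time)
(B) V = I/R

The equation (B) V = I/R is dimensionally incorrect.

LHS (V): [I^-1 L^2 M T^-3]
RHS (I/R): [I^3 L^-2 M^-1 T^3] ✗

The dimensions do not match. The other three equations balance.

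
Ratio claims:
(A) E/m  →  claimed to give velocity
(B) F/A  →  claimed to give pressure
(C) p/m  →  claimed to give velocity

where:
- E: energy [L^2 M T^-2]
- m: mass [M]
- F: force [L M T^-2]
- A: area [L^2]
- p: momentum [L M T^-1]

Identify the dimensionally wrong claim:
(A) E/m does not give velocity

(A) E/m: [L^2 T^-2] ≠ velocity [L T^-1] ✗
(B) F/A: [L^-1 M T^-2] = pressure [L^-1 M T^-2] ✓
(C) p/m: [L T^-1] = velocity [L T^-1] ✓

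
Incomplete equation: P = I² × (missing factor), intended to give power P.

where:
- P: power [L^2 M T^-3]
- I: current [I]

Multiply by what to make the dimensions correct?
R (resistance), dimensions [I^-2 L^2 M T^-3]

P has dimensions [L^2 M T^-3] and I² has dimensions [I^2].
The missing factor must have dimensions [L^2 M T^-3] / [I^2] = [I^-2 L^2 M T^-3], i.e. resistance (R).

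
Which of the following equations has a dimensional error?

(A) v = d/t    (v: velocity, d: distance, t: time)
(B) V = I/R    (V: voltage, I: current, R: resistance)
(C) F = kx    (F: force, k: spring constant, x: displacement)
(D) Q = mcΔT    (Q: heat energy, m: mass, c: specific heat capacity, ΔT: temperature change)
(B) V = I/R

The equation (B) V = I/R is dimensionally incorrect.

LHS (V): [I^-1 L^2 M T^-3]
RHS (I/R): [I^3 L^-2 M^-1 T^3] ✗

The dimensions do not match. The other three equations balance.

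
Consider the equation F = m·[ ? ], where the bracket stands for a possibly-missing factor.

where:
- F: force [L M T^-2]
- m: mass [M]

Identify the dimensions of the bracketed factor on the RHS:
[L T^-2] — acceleration (e.g. a)

F has dimensions [L M T^-2]; m has dimensions [M].
The bracketed factor must supply [L M T^-2] / [M] = [L T^-2].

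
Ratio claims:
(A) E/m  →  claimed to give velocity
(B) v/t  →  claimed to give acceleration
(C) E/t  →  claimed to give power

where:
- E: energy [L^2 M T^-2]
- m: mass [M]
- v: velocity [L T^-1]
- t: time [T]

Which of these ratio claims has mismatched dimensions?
(A) E/m does not give velocity

(A) E/m: [L^2 T^-2] ≠ velocity [L T^-1] ✗
(B) v/t: [L T^-2] = acceleration [L T^-2] ✓
(C) E/t: [L^2 M T^-3] = power [L^2 M T^-3] ✓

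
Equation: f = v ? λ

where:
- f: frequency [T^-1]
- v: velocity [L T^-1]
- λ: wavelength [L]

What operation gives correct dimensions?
division (÷): f = v ÷ λ

f [T^-1]; v [L T^-1]; λ [L].
v × λ → [L^2 T^-1] ✗
v ÷ λ → [T^-1] ✓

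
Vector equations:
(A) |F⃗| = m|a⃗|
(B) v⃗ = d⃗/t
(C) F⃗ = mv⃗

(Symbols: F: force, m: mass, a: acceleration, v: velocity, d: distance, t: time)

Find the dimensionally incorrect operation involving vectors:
(C) F⃗ = mv⃗

(A) |F⃗| = m|a⃗|: LHS [L M T^-2], RHS [L M T^-2] ✓ — magnitudes of vectors are scalars
(B) v⃗ = d⃗/t: LHS [L T^-1], RHS [L T^-1] ✓ — displacement (vector) divided by time (scalar)
(C) F⃗ = mv⃗: LHS [L M T^-2], RHS [L M T^-1] ✗ — mass times velocity is momentum, not force; should be ma⃗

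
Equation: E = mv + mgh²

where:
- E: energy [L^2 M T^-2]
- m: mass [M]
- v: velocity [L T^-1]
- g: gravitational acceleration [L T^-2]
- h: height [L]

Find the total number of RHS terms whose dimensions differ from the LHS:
2

LHS E: [L^2 M T^-2]
- mv: [L M T^-1] ✗
- mgh²: [L^3 M T^-2] ✗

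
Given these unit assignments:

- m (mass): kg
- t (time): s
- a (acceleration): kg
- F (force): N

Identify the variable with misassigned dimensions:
a

The variable a (acceleration) should have units m/s², not kg.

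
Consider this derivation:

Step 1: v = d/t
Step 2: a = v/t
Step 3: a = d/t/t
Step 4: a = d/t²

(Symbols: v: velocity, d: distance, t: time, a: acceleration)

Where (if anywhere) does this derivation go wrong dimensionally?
No step introduces an error — all steps are dimensionally consistent.

Step 1: v = d/t → LHS [L T^-1], RHS [L T^-1] ✓
Step 2: a = v/t → LHS [L T^-2], RHS [L T^-2] ✓
Step 3: a = d/t/t → LHS [L T^-2], RHS [L T^-2] ✓
Step 4: a = d/t² → LHS [L T^-2], RHS [L T^-2] ✓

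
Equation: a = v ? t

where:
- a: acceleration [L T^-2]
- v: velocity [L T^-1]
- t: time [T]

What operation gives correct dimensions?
division (÷): a = v ÷ t

a [L T^-2]; v [L T^-1]; t [T].
v × t → [L] ✗
v ÷ t → [L T^-2] ✓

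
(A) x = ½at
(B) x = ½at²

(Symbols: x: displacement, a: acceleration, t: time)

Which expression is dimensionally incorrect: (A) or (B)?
(A)

(A) x = ½at: LHS [L], RHS [L T^-1] ✗
(B) x = ½at²: LHS [L], RHS [L] ✓

Expression (A) x = ½at is dimensionally incorrect.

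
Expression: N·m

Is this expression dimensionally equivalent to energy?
Yes

The expression N·m has dimensions [L^2 M T^-2], which is exactly energy [L^2 M T^-2].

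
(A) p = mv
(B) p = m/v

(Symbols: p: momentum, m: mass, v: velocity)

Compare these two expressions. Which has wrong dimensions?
(B)

(A) p = mv: LHS [L M T^-1], RHS [L M T^-1] ✓
(B) p = m/v: LHS [L M T^-1], RHS [L^-1 M T] ✗

Expression (B) p = m/v is dimensionally incorrect.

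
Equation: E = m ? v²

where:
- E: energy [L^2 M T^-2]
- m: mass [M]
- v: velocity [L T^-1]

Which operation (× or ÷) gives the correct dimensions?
multiplication (×): E = m × v²

E [L^2 M T^-2]; m [M]; v² [L^2 T^-2].
m × v² → [L^2 M T^-2] ✓
m ÷ v² → [L^-2 M T^2] ✗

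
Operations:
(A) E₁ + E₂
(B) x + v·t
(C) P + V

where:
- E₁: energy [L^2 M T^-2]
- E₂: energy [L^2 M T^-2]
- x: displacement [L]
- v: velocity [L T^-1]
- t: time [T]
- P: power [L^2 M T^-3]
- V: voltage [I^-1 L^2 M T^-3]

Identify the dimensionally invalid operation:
(C) P + V

(A) E₁ + E₂: E₁ [L^2 M T^-2] and E₂ [L^2 M T^-2] — same dimensions ✓
(B) x + v·t: x [L] and v·t [L] — same dimensions ✓
(C) P + V: P [L^2 M T^-3] and V [I^-1 L^2 M T^-3] — different dimensions cannot be added/subtracted ✗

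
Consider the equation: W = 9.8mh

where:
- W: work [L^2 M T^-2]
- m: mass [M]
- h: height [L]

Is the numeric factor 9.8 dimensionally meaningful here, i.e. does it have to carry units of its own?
Yes

W has dimensions [L^2 M T^-2], while mh alone has dimensions [L M]. For the equation to balance, the factor 9.8 must carry dimensions [L T^-2] — it is a dimensional constant (a numerical value of a physical quantity with its units suppressed), not a pure number.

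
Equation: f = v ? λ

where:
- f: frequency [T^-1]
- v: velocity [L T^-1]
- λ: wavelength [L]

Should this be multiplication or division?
division (÷): f = v ÷ λ

f [T^-1]; v [L T^-1]; λ [L].
v × λ → [L^2 T^-1] ✗
v ÷ λ → [T^-1] ✓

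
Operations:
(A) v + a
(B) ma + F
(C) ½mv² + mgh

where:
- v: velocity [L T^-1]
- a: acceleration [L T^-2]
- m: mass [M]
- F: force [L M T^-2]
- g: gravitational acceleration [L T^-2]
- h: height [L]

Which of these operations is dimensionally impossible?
(A) v + a

(A) v + a: v [L T^-1] and a [L T^-2] — different dimensions cannot be added/subtracted ✗
(B) ma + F: ma [L M T^-2] and F [L M T^-2] — same dimensions ✓
(C) ½mv² + mgh: ½mv² [L^2 M T^-2] and mgh [L^2 M T^-2] — same dimensions ✓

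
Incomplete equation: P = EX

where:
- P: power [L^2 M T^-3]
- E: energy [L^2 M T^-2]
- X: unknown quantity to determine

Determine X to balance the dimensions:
X = f (inverse time / frequency (1/t)), dimensions [T^-1]

P has dimensions [L^2 M T^-3]; the rest of the RHS (E) has dimensions [L^2 M T^-2].
So X must have dimensions [T^-1] — X = f (inverse time / frequency (1/t)).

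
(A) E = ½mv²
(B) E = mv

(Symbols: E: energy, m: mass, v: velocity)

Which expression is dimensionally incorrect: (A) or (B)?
(B)

(A) E = ½mv²: LHS [L^2 M T^-2], RHS [L^2 M T^-2] ✓
(B) E = mv: LHS [L^2 M T^-2], RHS [L M T^-1] ✗

Expression (B) E = mv is dimensionally incorrect.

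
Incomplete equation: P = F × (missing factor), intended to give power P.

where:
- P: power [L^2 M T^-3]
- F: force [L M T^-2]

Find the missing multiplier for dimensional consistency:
v (velocity), dimensions [L T^-1]

P has dimensions [L^2 M T^-3] and F has dimensions [L M T^-2].
The missing factor must have dimensions [L^2 M T^-3] / [L M T^-2] = [L T^-1], i.e. velocity (v).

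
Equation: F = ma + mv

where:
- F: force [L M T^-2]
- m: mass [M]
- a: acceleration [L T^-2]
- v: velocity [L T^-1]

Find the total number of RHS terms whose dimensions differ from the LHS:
1

LHS F: [L M T^-2]
- ma: [L M T^-2] ✓
- mv: [L M T^-1] ✗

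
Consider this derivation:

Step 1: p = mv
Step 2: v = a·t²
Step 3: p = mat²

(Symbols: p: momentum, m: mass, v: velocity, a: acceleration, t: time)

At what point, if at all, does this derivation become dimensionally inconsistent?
Step 2

Step 1: p = mv → LHS [L M T^-1], RHS [L M T^-1] ✓
Step 2: v = a·t² → LHS [L T^-1], RHS [L] ✗

The first dimensional inconsistency appears in step 2: v = a·t²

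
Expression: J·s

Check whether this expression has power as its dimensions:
No

The expression J·s has dimensions [L^2 M T^-1], but power has dimensions [L^2 M T^-3].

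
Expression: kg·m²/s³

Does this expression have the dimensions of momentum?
No

The expression kg·m²/s³ has dimensions [L^2 M T^-3], but momentum has dimensions [L M T^-1].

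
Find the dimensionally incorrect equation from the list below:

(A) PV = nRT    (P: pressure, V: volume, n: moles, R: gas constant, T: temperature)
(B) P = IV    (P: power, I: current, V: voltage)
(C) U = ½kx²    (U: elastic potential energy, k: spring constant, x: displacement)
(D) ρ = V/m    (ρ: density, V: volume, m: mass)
(D) ρ = V/m

The equation (D) ρ = V/m is dimensionally incorrect.

LHS (ρ): [L^-3 M]
RHS (V/m): [L^3 M^-1] ✗

The dimensions do not match. The other three equations balance.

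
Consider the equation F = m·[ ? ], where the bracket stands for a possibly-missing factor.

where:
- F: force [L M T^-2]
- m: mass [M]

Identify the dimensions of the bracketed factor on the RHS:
[L T^-2] — acceleration (e.g. a)

F has dimensions [L M T^-2]; m has dimensions [M].
The bracketed factor must supply [L M T^-2] / [M] = [L T^-2].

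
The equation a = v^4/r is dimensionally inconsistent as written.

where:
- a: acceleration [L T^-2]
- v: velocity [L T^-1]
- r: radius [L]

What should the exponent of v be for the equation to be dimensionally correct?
The exponent of v should be 2: a = v^2/r

The LHS a has dimensions [L T^-2]; v has dimensions [L T^-1].
As written, the RHS v^4/r (exponent 4 on v) has dimensions [L^3 T^-4], which does not match.
With exponent 2, the RHS v^2/r has dimensions [L T^-2], matching the LHS.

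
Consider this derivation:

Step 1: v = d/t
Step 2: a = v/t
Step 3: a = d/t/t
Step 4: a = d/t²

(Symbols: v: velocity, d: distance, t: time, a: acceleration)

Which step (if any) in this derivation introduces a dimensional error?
No step introduces an error — all steps are dimensionally consistent.

Step 1: v = d/t → LHS [L T^-1], RHS [L T^-1] ✓
Step 2: a = v/t → LHS [L T^-2], RHS [L T^-2] ✓
Step 3: a = d/t/t → LHS [L T^-2], RHS [L T^-2] ✓
Step 4: a = d/t² → LHS [L T^-2], RHS [L T^-2] ✓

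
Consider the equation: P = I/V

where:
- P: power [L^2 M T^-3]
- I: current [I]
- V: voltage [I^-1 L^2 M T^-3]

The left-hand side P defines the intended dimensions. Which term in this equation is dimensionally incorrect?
The right-hand side term I/V

P has dimensions [L^2 M T^-3], but I/V has dimensions [I^2 L^-2 M^-1 T^3], so the term I/V is dimensionally wrong for P.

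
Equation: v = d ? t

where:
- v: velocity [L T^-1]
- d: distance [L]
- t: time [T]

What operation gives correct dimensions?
division (÷): v = d ÷ t

v [L T^-1]; d [L]; t [T].
d × t → [L T] ✗
d ÷ t → [L T^-1] ✓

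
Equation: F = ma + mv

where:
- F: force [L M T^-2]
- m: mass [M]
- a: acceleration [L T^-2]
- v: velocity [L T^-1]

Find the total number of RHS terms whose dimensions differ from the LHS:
1

LHS F: [L M T^-2]
- ma: [L M T^-2] ✓
- mv: [L M T^-1] ✗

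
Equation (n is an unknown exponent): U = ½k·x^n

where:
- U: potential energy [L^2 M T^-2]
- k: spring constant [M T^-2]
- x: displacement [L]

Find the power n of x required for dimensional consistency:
n = 2

U has dimensions [L^2 M T^-2]; x has dimensions [L].
The rest of the RHS has dimensions [M T^-2], so x^n must supply [L^2].
With n = 2: ½k·x^2 has dimensions [L^2 M T^-2], matching the LHS ✓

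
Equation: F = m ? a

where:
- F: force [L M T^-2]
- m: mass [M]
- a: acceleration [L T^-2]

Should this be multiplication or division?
multiplication (×): F = m × a

F [L M T^-2]; m [M]; a [L T^-2].
m × a → [L M T^-2] ✓
m ÷ a → [L^-1 M T^2] ✗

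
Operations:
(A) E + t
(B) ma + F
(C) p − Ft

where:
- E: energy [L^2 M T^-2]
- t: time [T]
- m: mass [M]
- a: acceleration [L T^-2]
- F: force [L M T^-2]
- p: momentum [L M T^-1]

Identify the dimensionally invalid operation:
(A) E + t

(A) E + t: E [L^2 M T^-2] and t [T] — different dimensions cannot be added/subtracted ✗
(B) ma + F: ma [L M T^-2] and F [L M T^-2] — same dimensions ✓
(C) p − Ft: p [L M T^-1] and Ft [L M T^-1] — same dimensions ✓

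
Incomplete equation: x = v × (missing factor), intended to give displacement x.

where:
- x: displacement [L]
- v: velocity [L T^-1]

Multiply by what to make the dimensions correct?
t (time), dimensions [T]

x has dimensions [L] and v has dimensions [L T^-1].
The missing factor must have dimensions [L] / [L T^-1] = [T], i.e. time (t).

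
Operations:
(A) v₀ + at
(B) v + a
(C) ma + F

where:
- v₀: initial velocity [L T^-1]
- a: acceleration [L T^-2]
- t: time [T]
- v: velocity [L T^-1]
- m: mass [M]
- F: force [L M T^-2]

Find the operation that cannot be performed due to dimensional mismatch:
(B) v + a

(A) v₀ + at: v₀ [L T^-1] and at [L T^-1] — same dimensions ✓
(B) v + a: v [L T^-1] and a [L T^-2] — different dimensions cannot be added/subtracted ✗
(C) ma + F: ma [L M T^-2] and F [L M T^-2] — same dimensions ✓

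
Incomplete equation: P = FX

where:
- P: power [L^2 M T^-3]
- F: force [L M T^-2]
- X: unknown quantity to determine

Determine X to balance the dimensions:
X = v (velocity), dimensions [L T^-1]

P has dimensions [L^2 M T^-3]; the rest of the RHS (F) has dimensions [L M T^-2].
So X must have dimensions [L T^-1] — X = v (velocity).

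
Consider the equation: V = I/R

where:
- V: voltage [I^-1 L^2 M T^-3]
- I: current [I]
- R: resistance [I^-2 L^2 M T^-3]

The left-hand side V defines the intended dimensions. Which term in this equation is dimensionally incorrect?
The right-hand side term I/R

V has dimensions [I^-1 L^2 M T^-3], but I/R has dimensions [I^3 L^-2 M^-1 T^3], so the term I/R is dimensionally wrong for V.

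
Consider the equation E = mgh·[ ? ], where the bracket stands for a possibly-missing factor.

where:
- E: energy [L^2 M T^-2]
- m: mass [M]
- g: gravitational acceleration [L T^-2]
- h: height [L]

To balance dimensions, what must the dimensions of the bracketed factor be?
Nothing is missing — the bracketed factor must be dimensionless.

E has dimensions [L^2 M T^-2] and mgh already has dimensions [L^2 M T^-2], so E = mgh is dimensionally complete.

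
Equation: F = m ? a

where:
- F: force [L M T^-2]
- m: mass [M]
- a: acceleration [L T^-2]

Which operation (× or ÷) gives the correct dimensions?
multiplication (×): F = m × a

F [L M T^-2]; m [M]; a [L T^-2].
m × a → [L M T^-2] ✓
m ÷ a → [L^-1 M T^2] ✗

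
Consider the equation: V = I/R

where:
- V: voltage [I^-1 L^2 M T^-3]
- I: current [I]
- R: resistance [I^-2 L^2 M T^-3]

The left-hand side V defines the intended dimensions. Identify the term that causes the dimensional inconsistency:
The right-hand side term I/R

V has dimensions [I^-1 L^2 M T^-3], but I/R has dimensions [I^3 L^-2 M^-1 T^3], so the term I/R is dimensionally wrong for V.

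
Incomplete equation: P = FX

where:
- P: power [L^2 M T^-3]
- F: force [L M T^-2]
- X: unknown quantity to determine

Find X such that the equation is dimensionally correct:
X = v (velocity), dimensions [L T^-1]

P has dimensions [L^2 M T^-3]; the rest of the RHS (F) has dimensions [L M T^-2].
So X must have dimensions [L T^-1] — X = v (velocity).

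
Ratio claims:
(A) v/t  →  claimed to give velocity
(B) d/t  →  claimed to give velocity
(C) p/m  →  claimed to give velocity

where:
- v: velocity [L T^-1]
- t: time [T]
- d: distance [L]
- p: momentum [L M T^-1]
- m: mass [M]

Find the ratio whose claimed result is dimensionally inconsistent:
(A) v/t does not give velocity

(A) v/t: [L T^-2] ≠ velocity [L T^-1] ✗
(B) d/t: [L T^-1] = velocity [L T^-1] ✓
(C) p/m: [L T^-1] = velocity [L T^-1] ✓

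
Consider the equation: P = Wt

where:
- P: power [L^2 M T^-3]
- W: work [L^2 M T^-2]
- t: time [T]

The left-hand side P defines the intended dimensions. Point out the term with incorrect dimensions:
The right-hand side term Wt

P has dimensions [L^2 M T^-3], but Wt has dimensions [L^2 M T^-1], so the term Wt is dimensionally wrong for P.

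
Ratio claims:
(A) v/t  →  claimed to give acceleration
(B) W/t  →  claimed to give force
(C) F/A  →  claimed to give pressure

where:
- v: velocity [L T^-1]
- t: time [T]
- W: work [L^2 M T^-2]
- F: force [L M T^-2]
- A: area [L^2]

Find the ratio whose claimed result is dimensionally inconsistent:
(B) W/t does not give force

(A) v/t: [L T^-2] = acceleration [L T^-2] ✓
(B) W/t: [L^2 M T^-3] ≠ force [L M T^-2] ✗
(C) F/A: [L^-1 M T^-2] = pressure [L^-1 M T^-2] ✓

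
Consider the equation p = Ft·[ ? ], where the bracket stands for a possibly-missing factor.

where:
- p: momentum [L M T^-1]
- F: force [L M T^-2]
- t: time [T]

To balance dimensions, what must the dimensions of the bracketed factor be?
Nothing is missing — the bracketed factor must be dimensionless.

p has dimensions [L M T^-1] and Ft already has dimensions [L M T^-1], so p = Ft is dimensionally complete.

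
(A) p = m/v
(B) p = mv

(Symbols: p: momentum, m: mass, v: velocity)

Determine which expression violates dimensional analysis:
(A)

(A) p = m/v: LHS [L M T^-1], RHS [L^-1 M T] ✗
(B) p = mv: LHS [L M T^-1], RHS [L M T^-1] ✓

Expression (A) p = m/v is dimensionally incorrect.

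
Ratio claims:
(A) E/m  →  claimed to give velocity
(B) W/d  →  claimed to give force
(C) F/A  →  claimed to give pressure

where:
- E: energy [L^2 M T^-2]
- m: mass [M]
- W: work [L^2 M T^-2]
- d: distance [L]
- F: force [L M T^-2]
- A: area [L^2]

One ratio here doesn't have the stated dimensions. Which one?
(A) E/m does not give velocity

(A) E/m: [L^2 T^-2] ≠ velocity [L T^-1] ✗
(B) W/d: [L M T^-2] = force [L M T^-2] ✓
(C) F/A: [L^-1 M T^-2] = pressure [L^-1 M T^-2] ✓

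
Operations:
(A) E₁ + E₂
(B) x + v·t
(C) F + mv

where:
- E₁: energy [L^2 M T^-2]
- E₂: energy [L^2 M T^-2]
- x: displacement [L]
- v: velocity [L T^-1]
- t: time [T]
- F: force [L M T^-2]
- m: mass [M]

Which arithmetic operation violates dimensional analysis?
(C) F + mv

(A) E₁ + E₂: E₁ [L^2 M T^-2] and E₂ [L^2 M T^-2] — same dimensions ✓
(B) x + v·t: x [L] and v·t [L] — same dimensions ✓
(C) F + mv: F [L M T^-2] and mv [L M T^-1] — different dimensions cannot be added/subtracted ✗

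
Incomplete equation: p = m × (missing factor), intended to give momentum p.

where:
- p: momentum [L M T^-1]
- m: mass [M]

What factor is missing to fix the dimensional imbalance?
v (velocity), dimensions [L T^-1]

p has dimensions [L M T^-1] and m has dimensions [M].
The missing factor must have dimensions [L M T^-1] / [M] = [L T^-1], i.e. velocity (v).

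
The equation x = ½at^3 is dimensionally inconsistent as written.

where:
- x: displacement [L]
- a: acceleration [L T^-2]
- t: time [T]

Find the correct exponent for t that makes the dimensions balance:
The exponent of t should be 2: x = ½at^2

The LHS x has dimensions [L]; t has dimensions [T].
As written, the RHS ½at^3 (exponent 3 on t) has dimensions [L T], which does not match.
With exponent 2, the RHS ½at^2 has dimensions [L], matching the LHS.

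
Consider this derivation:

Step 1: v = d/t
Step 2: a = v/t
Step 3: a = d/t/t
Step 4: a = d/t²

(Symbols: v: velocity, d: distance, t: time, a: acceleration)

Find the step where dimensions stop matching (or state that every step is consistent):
No step introduces an error — all steps are dimensionally consistent.

Step 1: v = d/t → LHS [L T^-1], RHS [L T^-1] ✓
Step 2: a = v/t → LHS [L T^-2], RHS [L T^-2] ✓
Step 3: a = d/t/t → LHS [L T^-2], RHS [L T^-2] ✓
Step 4: a = d/t² → LHS [L T^-2], RHS [L T^-2] ✓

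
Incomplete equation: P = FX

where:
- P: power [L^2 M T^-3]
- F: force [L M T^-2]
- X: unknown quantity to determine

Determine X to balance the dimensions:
X = v (velocity), dimensions [L T^-1]

P has dimensions [L^2 M T^-3]; the rest of the RHS (F) has dimensions [L M T^-2].
So X must have dimensions [L T^-1] — X = v (velocity).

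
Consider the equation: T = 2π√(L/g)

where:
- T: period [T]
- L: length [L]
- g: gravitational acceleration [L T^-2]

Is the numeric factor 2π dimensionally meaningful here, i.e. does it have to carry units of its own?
No

T has dimensions [T] and √(L/g) already has dimensions [T], so the equation balances without 2π contributing any dimensions. 2π is a pure (dimensionless) number; changing or removing it would not affect dimensional consistency.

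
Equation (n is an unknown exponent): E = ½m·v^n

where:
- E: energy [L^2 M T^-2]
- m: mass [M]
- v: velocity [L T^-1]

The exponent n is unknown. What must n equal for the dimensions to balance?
n = 2

E has dimensions [L^2 M T^-2]; v has dimensions [L T^-1].
The rest of the RHS has dimensions [M], so v^n must supply [L^2 T^-2].
With n = 2: ½m·v^2 has dimensions [L^2 M T^-2], matching the LHS ✓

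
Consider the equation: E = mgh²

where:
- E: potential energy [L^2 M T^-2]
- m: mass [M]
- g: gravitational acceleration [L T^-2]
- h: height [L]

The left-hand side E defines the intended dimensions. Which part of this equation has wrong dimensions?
The right-hand side term mgh²

E has dimensions [L^2 M T^-2], but mgh² has dimensions [L^3 M T^-2], so the term mgh² is dimensionally wrong for E.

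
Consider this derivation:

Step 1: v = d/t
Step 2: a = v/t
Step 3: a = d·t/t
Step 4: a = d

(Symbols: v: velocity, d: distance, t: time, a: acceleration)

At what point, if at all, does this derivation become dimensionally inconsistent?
Step 3

Step 1: v = d/t → LHS [L T^-1], RHS [L T^-1] ✓
Step 2: a = v/t → LHS [L T^-2], RHS [L T^-2] ✓
Step 3: a = d·t/t → LHS [L T^-2], RHS [L] ✗

The first dimensional inconsistency appears in step 3: a = d·t/t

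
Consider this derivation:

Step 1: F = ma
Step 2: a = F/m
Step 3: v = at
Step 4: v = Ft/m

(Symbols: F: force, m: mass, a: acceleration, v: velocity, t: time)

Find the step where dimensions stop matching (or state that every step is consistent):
No step introduces an error — all steps are dimensionally consistent.

Step 1: F = ma → LHS [L M T^-2], RHS [L M T^-2] ✓
Step 2: a = F/m → LHS [L T^-2], RHS [L T^-2] ✓
Step 3: v = at → LHS [L T^-1], RHS [L T^-1] ✓
Step 4: v = Ft/m → LHS [L T^-1], RHS [L T^-1] ✓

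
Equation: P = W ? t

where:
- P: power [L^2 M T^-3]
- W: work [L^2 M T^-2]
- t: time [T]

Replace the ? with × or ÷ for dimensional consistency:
division (÷): P = W ÷ t

P [L^2 M T^-3]; W [L^2 M T^-2]; t [T].
W × t → [L^2 M T^-1] ✗
W ÷ t → [L^2 M T^-3] ✓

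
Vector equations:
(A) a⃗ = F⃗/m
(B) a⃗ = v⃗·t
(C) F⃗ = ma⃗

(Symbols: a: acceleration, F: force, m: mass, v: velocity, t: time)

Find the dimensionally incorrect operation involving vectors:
(B) a⃗ = v⃗·t

(A) a⃗ = F⃗/m: LHS [L T^-2], RHS [L T^-2] ✓ — force (vector) divided by mass (scalar)
(B) a⃗ = v⃗·t: LHS [L T^-2], RHS [L] ✗ — acceleration is velocity per time; should be v⃗/t
(C) F⃗ = ma⃗: LHS [L M T^-2], RHS [L M T^-2] ✓ — Force and acceleration are vectors, mass is a scalar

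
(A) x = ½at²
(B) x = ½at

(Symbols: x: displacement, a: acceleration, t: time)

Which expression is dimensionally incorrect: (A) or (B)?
(B)

(A) x = ½at²: LHS [L], RHS [L] ✓
(B) x = ½at: LHS [L], RHS [L T^-1] ✗

Expression (B) x = ½at is dimensionally incorrect.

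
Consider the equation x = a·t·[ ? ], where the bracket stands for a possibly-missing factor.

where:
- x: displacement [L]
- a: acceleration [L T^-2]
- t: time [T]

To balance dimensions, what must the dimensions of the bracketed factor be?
[T] — time (e.g. t)

x has dimensions [L]; a·t has dimensions [L T^-1].
The bracketed factor must supply [L] / [L T^-1] = [T].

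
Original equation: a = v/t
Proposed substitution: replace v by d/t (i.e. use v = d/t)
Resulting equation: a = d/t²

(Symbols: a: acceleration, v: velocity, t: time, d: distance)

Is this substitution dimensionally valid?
Yes

[v] = [L T^-1] and [d/t] = [L T^-1]. These match, so the substitution replaces a quantity by one of the same dimensions and the result a = d/t² has LHS [L T^-2] vs RHS [L T^-2] — still consistent.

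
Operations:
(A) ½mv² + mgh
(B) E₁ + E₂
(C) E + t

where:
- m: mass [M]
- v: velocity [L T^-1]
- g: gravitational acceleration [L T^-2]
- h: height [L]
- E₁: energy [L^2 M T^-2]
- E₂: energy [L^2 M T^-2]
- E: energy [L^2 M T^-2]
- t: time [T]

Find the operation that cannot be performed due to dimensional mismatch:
(C) E + t

(A) ½mv² + mgh: ½mv² [L^2 M T^-2] and mgh [L^2 M T^-2] — same dimensions ✓
(B) E₁ + E₂: E₁ [L^2 M T^-2] and E₂ [L^2 M T^-2] — same dimensions ✓
(C) E + t: E [L^2 M T^-2] and t [T] — different dimensions cannot be added/subtracted ✗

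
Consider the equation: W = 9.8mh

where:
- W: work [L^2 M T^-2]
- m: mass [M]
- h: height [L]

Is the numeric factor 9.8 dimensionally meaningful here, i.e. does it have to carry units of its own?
Yes

W has dimensions [L^2 M T^-2], while mh alone has dimensions [L M]. For the equation to balance, the factor 9.8 must carry dimensions [L T^-2] — it is a dimensional constant (a numerical value of a physical quantity with its units suppressed), not a pure number.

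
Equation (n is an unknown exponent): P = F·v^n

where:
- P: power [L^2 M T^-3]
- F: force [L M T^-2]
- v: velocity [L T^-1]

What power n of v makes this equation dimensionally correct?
n = 1

P has dimensions [L^2 M T^-3]; v has dimensions [L T^-1].
The rest of the RHS has dimensions [L M T^-2], so v^n must supply [L T^-1].
With n = 1: F·v^1 has dimensions [L^2 M T^-3], matching the LHS ✓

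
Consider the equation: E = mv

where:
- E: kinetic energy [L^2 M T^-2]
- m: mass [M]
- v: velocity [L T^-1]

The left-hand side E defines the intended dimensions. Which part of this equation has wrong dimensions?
The right-hand side term mv

E has dimensions [L^2 M T^-2], but mv has dimensions [L M T^-1], so the term mv is dimensionally wrong for E.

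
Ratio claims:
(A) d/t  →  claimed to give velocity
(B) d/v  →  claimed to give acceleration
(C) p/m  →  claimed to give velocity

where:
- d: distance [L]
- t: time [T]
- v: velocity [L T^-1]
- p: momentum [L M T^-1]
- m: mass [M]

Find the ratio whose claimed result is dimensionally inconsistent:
(B) d/v does not give acceleration

(A) d/t: [L T^-1] = velocity [L T^-1] ✓
(B) d/v: [T] ≠ acceleration [L T^-2] ✗
(C) p/m: [L T^-1] = velocity [L T^-1] ✓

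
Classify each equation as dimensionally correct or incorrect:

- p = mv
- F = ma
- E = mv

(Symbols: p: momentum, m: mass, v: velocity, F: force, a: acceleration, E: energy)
Dimensionally correct: p = mv, F = ma
Dimensionally incorrect: E = mv
Ordered (correct first, then incorrect): p = mv, F = ma, E = mv

- p = mv: LHS [L M T^-1], RHS [L M T^-1] → correct ✓
- F = ma: LHS [L M T^-2], RHS [L M T^-2] → correct ✓
- E = mv: LHS [L^2 M T^-2], RHS [L M T^-1] → incorrect ✗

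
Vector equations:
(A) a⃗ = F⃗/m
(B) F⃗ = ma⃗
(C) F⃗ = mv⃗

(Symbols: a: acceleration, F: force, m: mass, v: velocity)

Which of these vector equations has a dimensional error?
(C) F⃗ = mv⃗

(A) a⃗ = F⃗/m: LHS [L T^-2], RHS [L T^-2] ✓ — force (vector) divided by mass (scalar)
(B) F⃗ = ma⃗: LHS [L M T^-2], RHS [L M T^-2] ✓ — Force and acceleration are vectors, mass is a scalar
(C) F⃗ = mv⃗: LHS [L M T^-2], RHS [L M T^-1] ✗ — mass times velocity is momentum, not force; should be ma⃗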